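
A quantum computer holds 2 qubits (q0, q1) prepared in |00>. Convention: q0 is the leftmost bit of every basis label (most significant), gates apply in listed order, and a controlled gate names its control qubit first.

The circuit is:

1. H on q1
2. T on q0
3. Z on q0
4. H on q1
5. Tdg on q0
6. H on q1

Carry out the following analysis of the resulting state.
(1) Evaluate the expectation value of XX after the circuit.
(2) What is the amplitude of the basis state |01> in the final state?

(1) The expectation value of XX is 0.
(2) The final state's coefficient on |01> equals sqrt(2)/2.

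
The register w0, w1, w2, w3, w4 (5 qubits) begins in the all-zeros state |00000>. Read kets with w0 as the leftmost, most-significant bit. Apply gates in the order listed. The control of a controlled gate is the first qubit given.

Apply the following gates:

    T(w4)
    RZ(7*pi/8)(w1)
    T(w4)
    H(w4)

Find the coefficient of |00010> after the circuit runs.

The final state's coefficient on |00010> equals 0.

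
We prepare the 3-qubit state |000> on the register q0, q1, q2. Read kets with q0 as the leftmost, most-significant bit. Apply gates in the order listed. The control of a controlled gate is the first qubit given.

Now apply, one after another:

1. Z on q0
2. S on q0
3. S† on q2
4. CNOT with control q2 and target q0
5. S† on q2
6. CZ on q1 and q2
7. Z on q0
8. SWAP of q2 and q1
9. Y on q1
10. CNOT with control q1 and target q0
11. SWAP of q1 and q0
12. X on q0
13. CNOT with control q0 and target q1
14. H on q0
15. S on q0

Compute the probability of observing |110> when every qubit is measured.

A full measurement returns |110> with probability 1/2.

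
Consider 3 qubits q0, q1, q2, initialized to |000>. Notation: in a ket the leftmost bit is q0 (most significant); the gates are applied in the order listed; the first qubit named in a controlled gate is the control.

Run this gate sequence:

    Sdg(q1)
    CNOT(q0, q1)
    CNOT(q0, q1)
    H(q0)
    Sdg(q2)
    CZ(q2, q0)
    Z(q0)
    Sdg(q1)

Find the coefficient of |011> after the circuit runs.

The final state's coefficient on |011> equals 0. Key observation: steps 2-3 multiply out to the identity, so the circuit reduces to the remaining gates.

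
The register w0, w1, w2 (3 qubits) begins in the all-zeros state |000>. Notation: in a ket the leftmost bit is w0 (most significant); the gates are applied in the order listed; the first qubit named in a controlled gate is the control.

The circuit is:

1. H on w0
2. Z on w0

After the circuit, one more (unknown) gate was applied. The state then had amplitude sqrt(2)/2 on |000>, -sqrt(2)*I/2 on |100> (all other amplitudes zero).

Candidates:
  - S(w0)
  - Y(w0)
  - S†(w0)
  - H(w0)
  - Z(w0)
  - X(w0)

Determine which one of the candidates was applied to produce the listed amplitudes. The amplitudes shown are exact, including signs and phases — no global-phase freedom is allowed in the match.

The applied gate was S(w0).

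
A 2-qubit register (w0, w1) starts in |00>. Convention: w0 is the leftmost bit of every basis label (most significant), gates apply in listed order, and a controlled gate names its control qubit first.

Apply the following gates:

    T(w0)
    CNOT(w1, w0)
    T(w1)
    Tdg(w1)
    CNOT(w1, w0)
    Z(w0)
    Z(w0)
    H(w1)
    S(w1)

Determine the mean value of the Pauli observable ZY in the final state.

The expectation value of ZY is 1.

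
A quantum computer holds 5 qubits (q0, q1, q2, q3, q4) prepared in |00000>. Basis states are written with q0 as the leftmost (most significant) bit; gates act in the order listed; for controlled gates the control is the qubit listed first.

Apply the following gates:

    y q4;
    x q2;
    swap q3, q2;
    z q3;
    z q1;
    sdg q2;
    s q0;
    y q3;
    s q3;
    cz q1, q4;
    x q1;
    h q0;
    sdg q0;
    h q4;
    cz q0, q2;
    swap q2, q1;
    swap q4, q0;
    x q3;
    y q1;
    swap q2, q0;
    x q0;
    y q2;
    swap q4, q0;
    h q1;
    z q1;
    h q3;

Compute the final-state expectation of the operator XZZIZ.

In the final state, XZZIZ has expectation 0.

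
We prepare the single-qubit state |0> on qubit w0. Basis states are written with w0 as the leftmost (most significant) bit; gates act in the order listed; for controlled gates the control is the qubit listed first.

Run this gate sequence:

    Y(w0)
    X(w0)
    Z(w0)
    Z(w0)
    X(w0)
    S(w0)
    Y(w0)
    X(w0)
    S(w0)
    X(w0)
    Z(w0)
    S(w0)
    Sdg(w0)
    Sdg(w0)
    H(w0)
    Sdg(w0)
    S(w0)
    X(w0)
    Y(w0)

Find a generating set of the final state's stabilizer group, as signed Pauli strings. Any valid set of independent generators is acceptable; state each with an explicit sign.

The final state is stabilized by the group generated by -X; other independent generating sets are equally valid.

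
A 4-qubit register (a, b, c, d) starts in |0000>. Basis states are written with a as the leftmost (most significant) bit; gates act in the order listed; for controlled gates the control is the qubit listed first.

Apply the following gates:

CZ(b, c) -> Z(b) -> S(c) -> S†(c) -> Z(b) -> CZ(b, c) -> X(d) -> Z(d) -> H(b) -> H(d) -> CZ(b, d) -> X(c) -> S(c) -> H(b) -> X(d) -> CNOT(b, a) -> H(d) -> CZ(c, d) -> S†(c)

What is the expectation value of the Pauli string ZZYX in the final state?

In the final state, ZZYX has expectation 0. Key observation: gates 1-6 undo each other exactly, leaving only the rest of the circuit to track.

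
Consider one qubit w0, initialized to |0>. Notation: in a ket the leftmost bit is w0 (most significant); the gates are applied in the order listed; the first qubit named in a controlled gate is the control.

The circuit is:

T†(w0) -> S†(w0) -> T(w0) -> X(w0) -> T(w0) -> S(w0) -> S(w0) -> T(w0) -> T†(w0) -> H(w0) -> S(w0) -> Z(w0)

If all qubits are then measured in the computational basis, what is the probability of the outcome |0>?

The probability of measuring |0> is 1/2.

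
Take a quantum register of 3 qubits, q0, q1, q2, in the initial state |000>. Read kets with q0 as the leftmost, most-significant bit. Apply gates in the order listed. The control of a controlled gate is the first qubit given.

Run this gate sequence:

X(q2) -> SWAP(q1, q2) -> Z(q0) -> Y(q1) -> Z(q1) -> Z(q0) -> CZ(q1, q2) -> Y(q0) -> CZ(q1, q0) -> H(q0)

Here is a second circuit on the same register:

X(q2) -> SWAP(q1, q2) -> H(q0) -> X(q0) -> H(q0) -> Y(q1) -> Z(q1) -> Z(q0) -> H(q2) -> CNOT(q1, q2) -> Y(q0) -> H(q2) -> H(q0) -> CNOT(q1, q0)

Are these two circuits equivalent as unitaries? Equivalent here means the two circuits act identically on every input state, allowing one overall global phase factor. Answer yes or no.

Yes — the two circuits implement the same unitary up to a global phase.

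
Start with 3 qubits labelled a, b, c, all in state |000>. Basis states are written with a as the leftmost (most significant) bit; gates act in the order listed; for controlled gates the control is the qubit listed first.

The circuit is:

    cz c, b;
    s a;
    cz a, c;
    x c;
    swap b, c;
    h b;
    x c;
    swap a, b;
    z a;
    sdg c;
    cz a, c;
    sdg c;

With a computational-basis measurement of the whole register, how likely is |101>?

A full measurement returns |101> with probability 1/2.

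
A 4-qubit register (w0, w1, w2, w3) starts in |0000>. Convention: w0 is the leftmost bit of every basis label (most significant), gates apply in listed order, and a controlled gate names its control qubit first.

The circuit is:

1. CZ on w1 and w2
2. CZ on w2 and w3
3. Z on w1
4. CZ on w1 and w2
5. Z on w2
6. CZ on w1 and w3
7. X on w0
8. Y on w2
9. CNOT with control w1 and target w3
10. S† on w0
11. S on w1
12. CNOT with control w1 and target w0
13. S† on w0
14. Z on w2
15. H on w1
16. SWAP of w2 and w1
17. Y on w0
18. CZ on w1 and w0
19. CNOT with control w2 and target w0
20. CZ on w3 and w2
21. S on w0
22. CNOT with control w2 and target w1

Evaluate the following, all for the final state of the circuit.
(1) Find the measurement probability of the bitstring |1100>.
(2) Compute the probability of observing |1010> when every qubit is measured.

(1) Outcome |1100> occurs with probability 0.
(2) The probability of measuring |1010> is 1/2.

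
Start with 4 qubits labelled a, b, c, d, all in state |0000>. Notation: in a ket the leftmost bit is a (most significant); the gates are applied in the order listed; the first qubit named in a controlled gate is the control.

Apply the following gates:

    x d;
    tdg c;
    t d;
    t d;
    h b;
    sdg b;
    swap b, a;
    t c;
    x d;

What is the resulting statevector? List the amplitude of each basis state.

The resulting statevector has amplitude sqrt(2)*I/2 on |0000>, sqrt(2)/2 on |1000>, and 0 on every other basis state.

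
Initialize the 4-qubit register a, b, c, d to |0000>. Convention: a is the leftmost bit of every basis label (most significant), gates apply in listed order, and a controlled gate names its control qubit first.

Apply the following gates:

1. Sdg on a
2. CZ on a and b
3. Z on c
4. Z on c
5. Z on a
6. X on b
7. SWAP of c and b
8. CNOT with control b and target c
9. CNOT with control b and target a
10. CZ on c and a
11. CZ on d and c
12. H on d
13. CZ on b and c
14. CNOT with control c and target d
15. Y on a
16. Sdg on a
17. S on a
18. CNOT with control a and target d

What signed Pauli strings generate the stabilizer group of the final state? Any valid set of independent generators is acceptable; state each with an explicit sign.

The stabilizer group can be generated by +IIIX, -ZIII, +IZII, -IIZI, among other valid generating sets.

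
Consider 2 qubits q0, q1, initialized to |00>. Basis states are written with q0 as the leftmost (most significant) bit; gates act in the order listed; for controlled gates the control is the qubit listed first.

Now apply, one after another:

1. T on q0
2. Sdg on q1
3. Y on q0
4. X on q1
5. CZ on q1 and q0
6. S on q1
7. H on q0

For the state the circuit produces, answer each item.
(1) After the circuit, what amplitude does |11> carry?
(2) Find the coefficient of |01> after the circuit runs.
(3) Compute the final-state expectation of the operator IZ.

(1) |11> carries amplitude -sqrt(2)/2 in the final state.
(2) |01> carries amplitude sqrt(2)/2 in the final state.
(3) In the final state, IZ has expectation -1.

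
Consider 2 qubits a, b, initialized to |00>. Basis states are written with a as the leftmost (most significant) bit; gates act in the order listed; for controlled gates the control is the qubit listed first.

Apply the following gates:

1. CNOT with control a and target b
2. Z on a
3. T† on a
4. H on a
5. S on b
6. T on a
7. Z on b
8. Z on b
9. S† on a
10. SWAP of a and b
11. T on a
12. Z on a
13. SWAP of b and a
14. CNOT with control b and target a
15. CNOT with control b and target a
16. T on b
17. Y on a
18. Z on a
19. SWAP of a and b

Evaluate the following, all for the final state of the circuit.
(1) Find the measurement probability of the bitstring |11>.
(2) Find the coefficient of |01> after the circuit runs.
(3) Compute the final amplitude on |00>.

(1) Outcome |11> occurs with probability 0.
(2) The final state's coefficient on |01> equals -sqrt(2)*I/2.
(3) |00> carries amplitude -sqrt(2)*exp(I*pi/4)/2 in the final state.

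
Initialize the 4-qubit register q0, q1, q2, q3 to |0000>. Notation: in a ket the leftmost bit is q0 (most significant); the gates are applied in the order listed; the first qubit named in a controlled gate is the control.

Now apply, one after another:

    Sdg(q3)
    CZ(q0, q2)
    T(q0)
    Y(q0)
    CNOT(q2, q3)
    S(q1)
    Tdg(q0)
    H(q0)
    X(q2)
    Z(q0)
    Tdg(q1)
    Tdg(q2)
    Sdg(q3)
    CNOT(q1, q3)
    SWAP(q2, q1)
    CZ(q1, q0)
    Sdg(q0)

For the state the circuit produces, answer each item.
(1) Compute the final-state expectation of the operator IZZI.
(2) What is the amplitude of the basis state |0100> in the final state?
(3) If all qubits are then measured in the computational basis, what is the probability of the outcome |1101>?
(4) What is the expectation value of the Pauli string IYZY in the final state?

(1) The observable IZZI averages to -1.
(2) The amplitude on |0100> is sqrt(2)/2.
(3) The probability of measuring |1101> is 0.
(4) The expectation value of IYZY is 0.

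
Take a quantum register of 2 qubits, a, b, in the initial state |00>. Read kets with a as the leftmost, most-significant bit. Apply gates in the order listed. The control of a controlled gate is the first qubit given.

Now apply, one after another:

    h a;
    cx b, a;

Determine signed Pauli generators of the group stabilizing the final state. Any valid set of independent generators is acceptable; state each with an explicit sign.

The stabilizer group can be generated by +XI, +IZ, among other valid generating sets.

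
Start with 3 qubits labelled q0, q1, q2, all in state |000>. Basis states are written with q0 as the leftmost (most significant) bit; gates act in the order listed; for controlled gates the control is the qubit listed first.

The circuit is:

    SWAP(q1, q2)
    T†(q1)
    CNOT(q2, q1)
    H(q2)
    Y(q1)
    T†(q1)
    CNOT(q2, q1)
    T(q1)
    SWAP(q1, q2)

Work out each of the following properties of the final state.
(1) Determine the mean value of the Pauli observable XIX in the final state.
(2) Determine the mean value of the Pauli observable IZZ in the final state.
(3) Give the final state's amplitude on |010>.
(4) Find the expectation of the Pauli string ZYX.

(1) The expectation value of XIX is 0.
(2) The observable IZZ averages to -1.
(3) The amplitude on |010> is sqrt(2)*exp(I*pi/4)/2.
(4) The observable ZYX averages to -sqrt(2)/2.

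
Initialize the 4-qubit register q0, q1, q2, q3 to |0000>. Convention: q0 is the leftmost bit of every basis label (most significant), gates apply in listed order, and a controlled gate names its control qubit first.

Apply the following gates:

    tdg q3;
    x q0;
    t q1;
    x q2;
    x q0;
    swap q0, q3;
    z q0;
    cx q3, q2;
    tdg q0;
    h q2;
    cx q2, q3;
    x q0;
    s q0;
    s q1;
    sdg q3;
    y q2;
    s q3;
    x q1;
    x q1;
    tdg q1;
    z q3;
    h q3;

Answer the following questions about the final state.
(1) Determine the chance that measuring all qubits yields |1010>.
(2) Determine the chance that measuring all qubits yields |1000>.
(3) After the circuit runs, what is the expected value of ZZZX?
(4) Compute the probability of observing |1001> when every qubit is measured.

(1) A full measurement returns |1010> with probability 1/4. Key observation: gates 18-19 undo each other exactly, leaving only the rest of the circuit to track.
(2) The probability of measuring |1000> is 1/4.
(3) The expectation value of ZZZX is 1.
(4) Outcome |1001> occurs with probability 1/4.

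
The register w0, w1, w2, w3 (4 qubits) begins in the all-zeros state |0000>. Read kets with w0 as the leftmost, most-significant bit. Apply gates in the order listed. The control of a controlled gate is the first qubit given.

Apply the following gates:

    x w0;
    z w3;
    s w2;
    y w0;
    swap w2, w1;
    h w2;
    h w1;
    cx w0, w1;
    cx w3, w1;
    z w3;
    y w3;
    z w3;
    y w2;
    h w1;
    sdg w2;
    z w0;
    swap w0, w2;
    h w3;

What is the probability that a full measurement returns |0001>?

Outcome |0001> occurs with probability 1/4.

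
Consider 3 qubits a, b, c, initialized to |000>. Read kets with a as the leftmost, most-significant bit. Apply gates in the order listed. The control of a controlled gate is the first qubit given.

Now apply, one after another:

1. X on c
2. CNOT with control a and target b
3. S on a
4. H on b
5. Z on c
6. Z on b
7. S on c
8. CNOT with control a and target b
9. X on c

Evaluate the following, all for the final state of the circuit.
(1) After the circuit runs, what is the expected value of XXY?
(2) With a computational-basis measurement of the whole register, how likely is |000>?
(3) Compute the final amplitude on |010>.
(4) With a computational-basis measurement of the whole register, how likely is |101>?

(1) The expectation value of XXY is 0.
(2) A full measurement returns |000> with probability 1/2.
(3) The amplitude on |010> is sqrt(2)*I/2.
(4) Outcome |101> occurs with probability 0.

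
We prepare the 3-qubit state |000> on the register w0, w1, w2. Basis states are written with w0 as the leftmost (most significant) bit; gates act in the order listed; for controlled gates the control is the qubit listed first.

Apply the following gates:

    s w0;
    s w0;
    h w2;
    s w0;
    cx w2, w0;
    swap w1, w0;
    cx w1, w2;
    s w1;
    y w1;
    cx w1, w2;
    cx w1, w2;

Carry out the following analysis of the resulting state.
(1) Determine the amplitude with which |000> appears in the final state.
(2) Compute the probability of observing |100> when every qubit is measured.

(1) |000> carries amplitude sqrt(2)/2 in the final state. Key observation: the block from step 10 through step 11 cancels to the identity and can be dropped.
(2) Outcome |100> occurs with probability 0.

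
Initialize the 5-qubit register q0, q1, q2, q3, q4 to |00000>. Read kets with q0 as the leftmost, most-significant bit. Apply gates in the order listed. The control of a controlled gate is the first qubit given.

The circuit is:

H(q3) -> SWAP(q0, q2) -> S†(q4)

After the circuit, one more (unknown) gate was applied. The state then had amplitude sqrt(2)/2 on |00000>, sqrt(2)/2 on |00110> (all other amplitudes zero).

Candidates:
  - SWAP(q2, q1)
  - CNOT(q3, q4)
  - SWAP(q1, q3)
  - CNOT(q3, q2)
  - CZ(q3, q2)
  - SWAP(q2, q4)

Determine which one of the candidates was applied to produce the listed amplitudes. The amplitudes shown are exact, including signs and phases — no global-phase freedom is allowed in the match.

The unique candidate consistent with the amplitudes is CNOT(q3, q2).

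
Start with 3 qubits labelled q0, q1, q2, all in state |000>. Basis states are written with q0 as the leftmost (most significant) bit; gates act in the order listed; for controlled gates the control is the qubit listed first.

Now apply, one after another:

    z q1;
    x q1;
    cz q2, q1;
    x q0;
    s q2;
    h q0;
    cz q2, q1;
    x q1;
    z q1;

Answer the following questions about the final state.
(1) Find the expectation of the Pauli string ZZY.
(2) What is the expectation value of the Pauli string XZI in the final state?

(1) The observable ZZY averages to 0.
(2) The expectation value of XZI is -1.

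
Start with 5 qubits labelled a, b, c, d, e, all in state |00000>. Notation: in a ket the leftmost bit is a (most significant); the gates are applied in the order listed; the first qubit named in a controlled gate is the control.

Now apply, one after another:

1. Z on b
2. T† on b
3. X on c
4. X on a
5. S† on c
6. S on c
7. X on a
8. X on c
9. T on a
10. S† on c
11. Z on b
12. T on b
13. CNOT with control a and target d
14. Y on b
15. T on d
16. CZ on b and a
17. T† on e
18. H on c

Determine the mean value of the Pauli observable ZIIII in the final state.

In the final state, ZIIII has expectation 1. Key observation: the block from step 3 through step 8 cancels to the identity and can be dropped.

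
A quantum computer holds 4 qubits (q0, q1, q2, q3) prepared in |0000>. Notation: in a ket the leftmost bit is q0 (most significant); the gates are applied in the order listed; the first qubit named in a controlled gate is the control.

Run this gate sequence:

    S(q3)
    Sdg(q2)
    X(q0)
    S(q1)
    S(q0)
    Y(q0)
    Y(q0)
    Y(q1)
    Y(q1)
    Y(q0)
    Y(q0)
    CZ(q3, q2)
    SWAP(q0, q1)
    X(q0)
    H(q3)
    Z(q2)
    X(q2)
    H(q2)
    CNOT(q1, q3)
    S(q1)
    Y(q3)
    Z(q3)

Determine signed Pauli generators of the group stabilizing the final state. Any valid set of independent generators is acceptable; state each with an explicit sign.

The stabilizer group can be generated by -IIXI, +IIIX, -ZIII, -IZII, among other valid generating sets. Key observation: the block from step 6 through step 11 cancels to the identity and can be dropped.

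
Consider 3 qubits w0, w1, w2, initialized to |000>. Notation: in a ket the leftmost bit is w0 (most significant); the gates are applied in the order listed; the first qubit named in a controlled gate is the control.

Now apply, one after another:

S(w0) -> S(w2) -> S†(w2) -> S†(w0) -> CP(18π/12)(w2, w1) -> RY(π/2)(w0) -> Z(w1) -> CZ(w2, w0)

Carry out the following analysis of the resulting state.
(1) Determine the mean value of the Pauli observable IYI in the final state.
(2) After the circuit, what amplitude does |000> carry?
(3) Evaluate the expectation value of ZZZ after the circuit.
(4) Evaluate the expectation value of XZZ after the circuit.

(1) The expectation value of IYI is 0.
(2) The final state's coefficient on |000> equals sqrt(2)/2.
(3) The observable ZZZ averages to 0.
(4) In the final state, XZZ has expectation 1.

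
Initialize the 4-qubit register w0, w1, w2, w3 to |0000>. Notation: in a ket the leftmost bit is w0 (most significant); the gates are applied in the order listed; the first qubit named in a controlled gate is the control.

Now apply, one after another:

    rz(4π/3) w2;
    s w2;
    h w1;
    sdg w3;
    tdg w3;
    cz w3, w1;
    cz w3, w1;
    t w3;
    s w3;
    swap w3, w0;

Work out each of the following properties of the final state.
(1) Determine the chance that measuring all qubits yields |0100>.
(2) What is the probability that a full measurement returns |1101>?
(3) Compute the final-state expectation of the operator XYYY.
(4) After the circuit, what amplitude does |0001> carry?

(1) The probability of measuring |0100> is 1/2. Key observation: the block from step 4 through step 9 cancels to the identity and can be dropped.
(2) Outcome |1101> occurs with probability 0.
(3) The expectation value of XYYY is 0.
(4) |0001> carries amplitude 0 in the final state.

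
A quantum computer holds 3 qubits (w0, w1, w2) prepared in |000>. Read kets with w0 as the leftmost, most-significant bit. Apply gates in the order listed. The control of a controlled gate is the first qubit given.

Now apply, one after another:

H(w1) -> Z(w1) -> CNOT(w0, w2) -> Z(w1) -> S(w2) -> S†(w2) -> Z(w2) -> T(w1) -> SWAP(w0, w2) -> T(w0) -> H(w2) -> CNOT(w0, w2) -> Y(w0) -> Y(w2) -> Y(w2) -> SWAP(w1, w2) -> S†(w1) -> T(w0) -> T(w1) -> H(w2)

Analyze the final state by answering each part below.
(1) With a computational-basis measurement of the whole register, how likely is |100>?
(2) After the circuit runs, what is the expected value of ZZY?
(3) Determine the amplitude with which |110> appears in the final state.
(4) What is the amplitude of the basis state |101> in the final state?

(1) The probability of measuring |100> is sqrt(2)/8 + 1/4. Key observation: the block from step 5 through step 6 cancels to the identity and can be dropped.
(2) In the final state, ZZY has expectation 0.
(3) The amplitude on |110> is sqrt(2)*(exp(3*I*pi/4) + I)/4.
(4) The amplitude on |101> is sqrt(2)*(1 + exp(3*I*pi/4))/4.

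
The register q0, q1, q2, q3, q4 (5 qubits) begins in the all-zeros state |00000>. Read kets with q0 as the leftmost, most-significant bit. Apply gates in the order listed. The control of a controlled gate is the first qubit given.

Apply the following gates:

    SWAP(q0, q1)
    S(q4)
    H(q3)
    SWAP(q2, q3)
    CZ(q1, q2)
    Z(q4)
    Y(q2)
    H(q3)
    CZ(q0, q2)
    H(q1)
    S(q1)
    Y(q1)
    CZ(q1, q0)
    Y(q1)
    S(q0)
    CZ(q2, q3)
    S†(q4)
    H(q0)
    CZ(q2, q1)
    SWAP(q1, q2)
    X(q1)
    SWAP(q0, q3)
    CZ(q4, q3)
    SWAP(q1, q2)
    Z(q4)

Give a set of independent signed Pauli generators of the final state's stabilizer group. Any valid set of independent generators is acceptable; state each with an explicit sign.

One valid set of independent stabilizer generators is -XIZII, -IYZII, -ZZXII, +IIIXI, +IIIIZ (any independent generating set of the same group is equally correct).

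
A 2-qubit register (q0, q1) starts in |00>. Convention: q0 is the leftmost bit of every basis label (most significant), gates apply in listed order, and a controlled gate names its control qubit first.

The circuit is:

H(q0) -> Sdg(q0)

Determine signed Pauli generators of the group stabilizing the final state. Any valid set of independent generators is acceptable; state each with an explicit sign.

One valid set of independent stabilizer generators is -YI, +IZ (any independent generating set of the same group is equally correct).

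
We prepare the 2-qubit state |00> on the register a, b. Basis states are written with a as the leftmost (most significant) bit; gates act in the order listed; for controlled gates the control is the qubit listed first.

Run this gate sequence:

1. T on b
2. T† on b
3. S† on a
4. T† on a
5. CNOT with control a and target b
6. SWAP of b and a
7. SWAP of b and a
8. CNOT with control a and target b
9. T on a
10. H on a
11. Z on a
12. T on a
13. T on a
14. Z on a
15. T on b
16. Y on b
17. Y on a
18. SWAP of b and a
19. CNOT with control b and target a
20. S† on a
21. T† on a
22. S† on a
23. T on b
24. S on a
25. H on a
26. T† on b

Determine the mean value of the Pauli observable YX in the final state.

The expectation value of YX is -sqrt(2)/2. Key observation: gates 4-9 undo each other exactly, leaving only the rest of the circuit to track.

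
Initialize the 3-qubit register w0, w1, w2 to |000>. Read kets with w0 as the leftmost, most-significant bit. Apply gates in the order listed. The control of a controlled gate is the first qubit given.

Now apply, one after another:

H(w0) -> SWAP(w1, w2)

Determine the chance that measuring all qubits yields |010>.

A full measurement returns |010> with probability 0.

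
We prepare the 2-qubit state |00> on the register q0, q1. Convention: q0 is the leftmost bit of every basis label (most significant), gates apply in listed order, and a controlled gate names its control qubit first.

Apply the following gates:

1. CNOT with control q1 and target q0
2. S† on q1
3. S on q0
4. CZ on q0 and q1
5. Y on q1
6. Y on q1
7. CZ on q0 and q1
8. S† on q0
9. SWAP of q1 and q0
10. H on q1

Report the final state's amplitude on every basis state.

The final amplitudes are sqrt(2)/2 on |00>, sqrt(2)/2 on |01>, 0 on |10>, 0 on |11>.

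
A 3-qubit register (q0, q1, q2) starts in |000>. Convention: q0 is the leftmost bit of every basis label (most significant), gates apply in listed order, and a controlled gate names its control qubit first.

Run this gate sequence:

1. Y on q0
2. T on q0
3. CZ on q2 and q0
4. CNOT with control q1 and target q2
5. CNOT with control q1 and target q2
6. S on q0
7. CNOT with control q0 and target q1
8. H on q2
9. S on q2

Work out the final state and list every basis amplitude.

The final amplitudes are -sqrt(2)*exp(I*pi/4)/2 on |110>, -sqrt(2)*exp(3*I*pi/4)/2 on |111>, and 0 on every other basis state. Key observation: gates 4-5 undo each other exactly, leaving only the rest of the circuit to track.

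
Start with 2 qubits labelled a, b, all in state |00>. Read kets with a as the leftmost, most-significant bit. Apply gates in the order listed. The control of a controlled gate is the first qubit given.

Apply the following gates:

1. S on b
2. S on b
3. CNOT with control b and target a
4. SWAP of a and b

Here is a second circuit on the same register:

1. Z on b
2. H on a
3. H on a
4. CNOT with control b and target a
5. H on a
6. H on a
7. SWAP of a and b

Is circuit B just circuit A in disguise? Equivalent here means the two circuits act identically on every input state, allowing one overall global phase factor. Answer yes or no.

Yes — the two circuits implement the same unitary up to a global phase.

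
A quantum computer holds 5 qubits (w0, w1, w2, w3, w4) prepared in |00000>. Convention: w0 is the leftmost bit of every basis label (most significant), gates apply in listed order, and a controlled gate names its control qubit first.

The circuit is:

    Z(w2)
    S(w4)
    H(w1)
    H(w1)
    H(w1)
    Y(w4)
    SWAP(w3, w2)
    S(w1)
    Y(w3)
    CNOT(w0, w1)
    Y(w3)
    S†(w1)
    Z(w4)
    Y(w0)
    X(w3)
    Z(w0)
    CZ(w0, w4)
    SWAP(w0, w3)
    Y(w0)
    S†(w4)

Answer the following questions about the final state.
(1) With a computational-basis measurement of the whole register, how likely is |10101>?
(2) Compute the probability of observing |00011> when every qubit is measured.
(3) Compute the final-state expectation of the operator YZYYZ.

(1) Outcome |10101> occurs with probability 0.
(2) Outcome |00011> occurs with probability 1/2.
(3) The observable YZYYZ averages to 0.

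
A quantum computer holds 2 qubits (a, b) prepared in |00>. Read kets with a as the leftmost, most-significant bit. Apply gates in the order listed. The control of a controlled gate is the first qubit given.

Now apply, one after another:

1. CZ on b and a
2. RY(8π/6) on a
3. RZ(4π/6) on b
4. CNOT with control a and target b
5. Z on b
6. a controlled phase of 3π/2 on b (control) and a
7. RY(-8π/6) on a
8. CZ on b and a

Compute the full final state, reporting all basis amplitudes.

The resulting statevector has amplitude -exp(2*I*pi/3)/4 on |00>, 3*exp(I*pi/6)/4 on |01>, -sqrt(3)*exp(2*I*pi/3)/4 on |10>, sqrt(3)*exp(I*pi/6)/4 on |11>.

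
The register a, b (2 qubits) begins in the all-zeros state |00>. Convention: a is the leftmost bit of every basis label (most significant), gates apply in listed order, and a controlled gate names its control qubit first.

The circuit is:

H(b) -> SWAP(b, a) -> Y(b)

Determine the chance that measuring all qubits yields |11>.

A full measurement returns |11> with probability 1/2.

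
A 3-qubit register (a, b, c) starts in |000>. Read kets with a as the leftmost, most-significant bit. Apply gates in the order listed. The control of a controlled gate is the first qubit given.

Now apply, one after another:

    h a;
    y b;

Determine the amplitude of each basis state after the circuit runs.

The final amplitudes are sqrt(2)*I/2 on |010>, sqrt(2)*I/2 on |110>, and 0 on every other basis state.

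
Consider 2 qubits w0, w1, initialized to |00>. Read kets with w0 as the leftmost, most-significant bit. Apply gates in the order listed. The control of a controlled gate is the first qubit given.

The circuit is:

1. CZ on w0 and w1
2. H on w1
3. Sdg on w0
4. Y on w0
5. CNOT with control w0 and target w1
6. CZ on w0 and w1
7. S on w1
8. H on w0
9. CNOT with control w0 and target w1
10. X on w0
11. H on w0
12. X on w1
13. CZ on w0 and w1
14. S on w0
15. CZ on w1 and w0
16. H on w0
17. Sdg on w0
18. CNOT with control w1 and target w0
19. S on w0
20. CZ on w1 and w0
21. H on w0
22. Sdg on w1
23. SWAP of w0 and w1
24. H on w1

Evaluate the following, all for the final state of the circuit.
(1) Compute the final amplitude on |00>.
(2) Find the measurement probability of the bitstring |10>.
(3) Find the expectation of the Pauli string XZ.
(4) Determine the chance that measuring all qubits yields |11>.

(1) The amplitude on |00> is 1/2 - I/2.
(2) A full measurement returns |10> with probability 1/2.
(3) The expectation value of XZ is 1.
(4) A full measurement returns |11> with probability 0.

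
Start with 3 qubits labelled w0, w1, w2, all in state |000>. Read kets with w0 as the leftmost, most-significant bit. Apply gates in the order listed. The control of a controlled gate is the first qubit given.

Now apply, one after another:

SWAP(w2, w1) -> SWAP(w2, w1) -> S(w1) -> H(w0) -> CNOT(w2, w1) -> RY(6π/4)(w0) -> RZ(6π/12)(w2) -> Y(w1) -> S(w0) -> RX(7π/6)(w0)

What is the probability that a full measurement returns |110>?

Outcome |110> occurs with probability sqrt(3)/4 + 1/2.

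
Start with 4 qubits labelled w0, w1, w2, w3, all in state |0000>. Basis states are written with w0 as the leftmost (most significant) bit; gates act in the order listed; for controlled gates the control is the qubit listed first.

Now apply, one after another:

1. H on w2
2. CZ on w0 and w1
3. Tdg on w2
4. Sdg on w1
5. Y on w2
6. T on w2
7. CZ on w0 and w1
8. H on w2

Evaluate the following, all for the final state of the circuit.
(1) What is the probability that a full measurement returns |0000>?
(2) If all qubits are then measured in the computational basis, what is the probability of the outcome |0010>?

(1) Outcome |0000> occurs with probability 1/2.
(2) Outcome |0010> occurs with probability 1/2.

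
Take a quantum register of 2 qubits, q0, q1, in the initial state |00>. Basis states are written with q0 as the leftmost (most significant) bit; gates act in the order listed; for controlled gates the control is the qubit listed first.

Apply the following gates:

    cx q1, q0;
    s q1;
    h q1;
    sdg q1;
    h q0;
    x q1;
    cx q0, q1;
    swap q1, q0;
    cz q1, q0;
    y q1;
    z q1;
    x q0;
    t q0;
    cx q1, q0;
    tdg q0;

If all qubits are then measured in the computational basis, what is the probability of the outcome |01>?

Outcome |01> occurs with probability 1/4.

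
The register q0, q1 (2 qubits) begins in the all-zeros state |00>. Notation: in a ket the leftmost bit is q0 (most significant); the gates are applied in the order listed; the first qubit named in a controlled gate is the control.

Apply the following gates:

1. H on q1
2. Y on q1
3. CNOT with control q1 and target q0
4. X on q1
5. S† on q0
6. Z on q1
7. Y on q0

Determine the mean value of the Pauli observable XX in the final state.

The expectation value of XX is 0.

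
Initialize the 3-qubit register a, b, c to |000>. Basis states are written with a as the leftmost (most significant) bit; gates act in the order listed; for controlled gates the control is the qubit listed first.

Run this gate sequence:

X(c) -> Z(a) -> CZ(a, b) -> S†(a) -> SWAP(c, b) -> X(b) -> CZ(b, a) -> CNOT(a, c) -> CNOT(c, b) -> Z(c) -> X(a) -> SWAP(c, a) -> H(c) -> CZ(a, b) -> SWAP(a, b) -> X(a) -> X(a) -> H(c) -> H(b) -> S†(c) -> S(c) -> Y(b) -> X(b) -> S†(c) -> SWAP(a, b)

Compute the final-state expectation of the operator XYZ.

The observable XYZ averages to 0.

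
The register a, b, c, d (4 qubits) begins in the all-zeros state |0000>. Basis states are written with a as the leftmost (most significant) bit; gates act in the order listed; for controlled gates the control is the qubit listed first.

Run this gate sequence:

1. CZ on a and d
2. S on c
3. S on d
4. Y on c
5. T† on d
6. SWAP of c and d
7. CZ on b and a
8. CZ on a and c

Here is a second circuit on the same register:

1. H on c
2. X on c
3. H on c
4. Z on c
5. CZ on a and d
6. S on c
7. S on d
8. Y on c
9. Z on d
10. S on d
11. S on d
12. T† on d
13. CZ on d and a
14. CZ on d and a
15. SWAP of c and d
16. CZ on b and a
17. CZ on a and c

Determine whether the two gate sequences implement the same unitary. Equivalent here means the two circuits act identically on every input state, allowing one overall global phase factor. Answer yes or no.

Yes — the two circuits implement the same unitary up to a global phase.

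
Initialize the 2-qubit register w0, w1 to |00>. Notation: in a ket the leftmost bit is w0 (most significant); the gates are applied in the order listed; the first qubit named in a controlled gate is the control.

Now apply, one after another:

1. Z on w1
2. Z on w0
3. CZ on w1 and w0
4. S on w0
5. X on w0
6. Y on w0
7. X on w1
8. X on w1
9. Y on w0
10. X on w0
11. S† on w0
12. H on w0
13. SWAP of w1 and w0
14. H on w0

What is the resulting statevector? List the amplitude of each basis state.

The final amplitudes are 1/2 on |00>, 1/2 on |01>, 1/2 on |10>, 1/2 on |11>. Key observation: steps 4-11 multiply out to the identity, so the circuit reduces to the remaining gates.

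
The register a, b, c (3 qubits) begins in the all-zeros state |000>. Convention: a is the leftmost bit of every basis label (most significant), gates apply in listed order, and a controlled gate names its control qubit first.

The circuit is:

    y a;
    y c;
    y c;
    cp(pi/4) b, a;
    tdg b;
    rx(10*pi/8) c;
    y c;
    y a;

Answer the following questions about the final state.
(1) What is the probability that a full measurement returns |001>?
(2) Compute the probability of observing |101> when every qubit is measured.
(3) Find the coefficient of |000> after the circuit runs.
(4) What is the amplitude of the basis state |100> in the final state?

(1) The probability of measuring |001> is 1/2 - sqrt(2)/4.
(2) The probability of measuring |101> is 0.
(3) The amplitude on |000> is -sqrt(sqrt(2) + 2)/2.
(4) |100> carries amplitude 0 in the final state.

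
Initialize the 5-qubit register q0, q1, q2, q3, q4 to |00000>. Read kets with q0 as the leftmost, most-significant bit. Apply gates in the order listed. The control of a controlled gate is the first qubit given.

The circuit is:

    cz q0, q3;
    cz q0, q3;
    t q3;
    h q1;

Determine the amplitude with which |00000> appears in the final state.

|00000> carries amplitude sqrt(2)/2 in the final state. Key observation: the block from step 1 through step 2 cancels to the identity and can be dropped.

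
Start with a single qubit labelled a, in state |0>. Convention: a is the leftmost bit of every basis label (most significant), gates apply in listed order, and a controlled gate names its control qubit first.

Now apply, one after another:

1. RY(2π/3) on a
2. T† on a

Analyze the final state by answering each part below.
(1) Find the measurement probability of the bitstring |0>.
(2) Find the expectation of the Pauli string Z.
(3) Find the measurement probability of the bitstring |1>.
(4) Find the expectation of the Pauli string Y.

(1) The probability of measuring |0> is 1/4.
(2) In the final state, Z has expectation -1/2.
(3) Outcome |1> occurs with probability 3/4.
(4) The expectation value of Y is -sqrt(6)/4.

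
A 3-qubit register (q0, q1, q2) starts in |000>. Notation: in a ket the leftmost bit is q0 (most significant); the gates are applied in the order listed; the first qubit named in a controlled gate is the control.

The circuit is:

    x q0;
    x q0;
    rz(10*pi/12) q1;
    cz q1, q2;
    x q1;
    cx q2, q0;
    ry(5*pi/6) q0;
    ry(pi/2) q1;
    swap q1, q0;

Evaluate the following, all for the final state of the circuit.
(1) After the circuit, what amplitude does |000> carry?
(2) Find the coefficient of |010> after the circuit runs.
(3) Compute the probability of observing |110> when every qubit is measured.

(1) The final state's coefficient on |000> equals (-1 + sqrt(3))*exp(7*I*pi/12)/4.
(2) |010> carries amplitude (1 + sqrt(3))*exp(7*I*pi/12)/4 in the final state.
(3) The probability of measuring |110> is sqrt(3)/8 + 1/4.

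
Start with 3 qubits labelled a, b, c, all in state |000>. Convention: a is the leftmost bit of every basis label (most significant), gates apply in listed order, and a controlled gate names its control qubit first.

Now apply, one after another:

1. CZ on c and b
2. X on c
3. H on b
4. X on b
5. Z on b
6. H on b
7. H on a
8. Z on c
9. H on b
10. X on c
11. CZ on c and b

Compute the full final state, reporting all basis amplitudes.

The final amplitudes are -1/2 on |000>, 0 on |001>, 1/2 on |010>, 0 on |011>, -1/2 on |100>, 0 on |101>, 1/2 on |110>, 0 on |111>.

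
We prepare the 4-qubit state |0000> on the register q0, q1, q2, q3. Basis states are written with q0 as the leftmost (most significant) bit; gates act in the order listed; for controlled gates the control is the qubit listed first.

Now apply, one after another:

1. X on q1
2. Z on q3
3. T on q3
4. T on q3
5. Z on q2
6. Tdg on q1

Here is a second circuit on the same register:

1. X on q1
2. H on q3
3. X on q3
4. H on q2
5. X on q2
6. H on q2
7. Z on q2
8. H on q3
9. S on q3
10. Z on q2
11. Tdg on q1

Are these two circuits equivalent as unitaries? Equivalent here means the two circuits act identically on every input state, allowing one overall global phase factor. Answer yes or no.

Yes — the two circuits implement the same unitary up to a global phase.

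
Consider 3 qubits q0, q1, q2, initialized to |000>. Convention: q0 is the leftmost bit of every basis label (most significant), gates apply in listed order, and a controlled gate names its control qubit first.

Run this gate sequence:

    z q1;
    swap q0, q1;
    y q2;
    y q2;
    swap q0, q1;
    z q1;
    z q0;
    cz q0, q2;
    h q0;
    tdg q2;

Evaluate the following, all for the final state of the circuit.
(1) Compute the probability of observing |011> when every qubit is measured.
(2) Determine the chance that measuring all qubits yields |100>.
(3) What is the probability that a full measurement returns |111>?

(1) Outcome |011> occurs with probability 0. Key observation: gates 1-6 undo each other exactly, leaving only the rest of the circuit to track.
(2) A full measurement returns |100> with probability 1/2.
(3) The probability of measuring |111> is 0.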